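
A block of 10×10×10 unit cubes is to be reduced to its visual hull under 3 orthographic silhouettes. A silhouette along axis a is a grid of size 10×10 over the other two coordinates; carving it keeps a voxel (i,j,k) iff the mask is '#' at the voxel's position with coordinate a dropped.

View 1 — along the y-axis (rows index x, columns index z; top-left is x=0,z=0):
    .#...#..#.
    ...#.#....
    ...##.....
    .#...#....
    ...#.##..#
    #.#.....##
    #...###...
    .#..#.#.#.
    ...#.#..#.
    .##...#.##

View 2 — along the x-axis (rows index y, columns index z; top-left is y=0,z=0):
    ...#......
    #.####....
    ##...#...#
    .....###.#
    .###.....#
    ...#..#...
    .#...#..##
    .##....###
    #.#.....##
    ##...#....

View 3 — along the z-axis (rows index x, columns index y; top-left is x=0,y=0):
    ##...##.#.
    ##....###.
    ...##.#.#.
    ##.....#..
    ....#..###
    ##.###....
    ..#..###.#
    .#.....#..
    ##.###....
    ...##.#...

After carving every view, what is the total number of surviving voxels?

initial block: 10^3 = 1000
[1] y-view keeps 33 columns → grid now 330
[2] x-view keeps 36 columns → grid now 126
[3] z-view keeps 41 columns → grid now 45

45 voxels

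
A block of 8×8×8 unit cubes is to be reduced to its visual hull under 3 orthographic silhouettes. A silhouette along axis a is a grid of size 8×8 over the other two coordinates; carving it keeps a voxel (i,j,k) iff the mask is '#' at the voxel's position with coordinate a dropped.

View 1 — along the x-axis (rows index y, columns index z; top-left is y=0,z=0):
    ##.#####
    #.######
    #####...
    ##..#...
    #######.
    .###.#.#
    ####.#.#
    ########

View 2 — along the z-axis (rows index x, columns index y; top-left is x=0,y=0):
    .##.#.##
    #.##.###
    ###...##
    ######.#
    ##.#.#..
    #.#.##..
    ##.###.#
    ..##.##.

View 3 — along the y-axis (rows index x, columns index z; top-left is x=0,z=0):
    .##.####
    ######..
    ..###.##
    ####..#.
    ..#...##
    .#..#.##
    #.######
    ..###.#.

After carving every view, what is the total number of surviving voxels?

remaining voxels: 156

initial block: 8^3 = 512
carve view 1 (along x, YZ-mask fill 48/64): 384 voxels remain
carve view 2 (along z, XY-mask fill 41/64): 244 voxels remain
carve view 3 (along y, XZ-mask fill 40/64): 156 voxels remain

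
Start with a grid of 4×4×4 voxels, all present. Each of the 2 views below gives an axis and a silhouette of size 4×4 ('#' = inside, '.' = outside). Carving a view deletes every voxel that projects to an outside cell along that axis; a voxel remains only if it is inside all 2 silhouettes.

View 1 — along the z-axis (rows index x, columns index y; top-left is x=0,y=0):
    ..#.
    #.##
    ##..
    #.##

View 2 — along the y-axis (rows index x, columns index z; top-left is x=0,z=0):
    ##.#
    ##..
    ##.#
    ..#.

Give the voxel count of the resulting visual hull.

before carving: 64 voxels (4×4×4)
after view 1 [z-axis, 9 of 16 cells solid] → remaining = 36
after view 2 [y-axis, 9 of 16 cells solid] → remaining = 18

remaining voxels: 18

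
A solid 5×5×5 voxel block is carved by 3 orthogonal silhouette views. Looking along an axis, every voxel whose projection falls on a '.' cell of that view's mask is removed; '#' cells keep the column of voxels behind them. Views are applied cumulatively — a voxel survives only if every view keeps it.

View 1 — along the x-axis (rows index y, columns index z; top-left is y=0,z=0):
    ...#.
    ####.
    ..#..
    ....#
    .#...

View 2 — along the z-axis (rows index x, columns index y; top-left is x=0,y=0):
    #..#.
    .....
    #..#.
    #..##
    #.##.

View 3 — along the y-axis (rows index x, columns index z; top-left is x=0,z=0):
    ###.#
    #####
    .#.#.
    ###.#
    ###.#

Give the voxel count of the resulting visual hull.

remaining voxels: 6

initial block: 5^3 = 125
V1 x: intersect with YZ mask (8 set) -- 40 left
V2 z: intersect with XY mask (10 set) -- 10 left
V3 y: intersect with XZ mask (19 set) -- 6 left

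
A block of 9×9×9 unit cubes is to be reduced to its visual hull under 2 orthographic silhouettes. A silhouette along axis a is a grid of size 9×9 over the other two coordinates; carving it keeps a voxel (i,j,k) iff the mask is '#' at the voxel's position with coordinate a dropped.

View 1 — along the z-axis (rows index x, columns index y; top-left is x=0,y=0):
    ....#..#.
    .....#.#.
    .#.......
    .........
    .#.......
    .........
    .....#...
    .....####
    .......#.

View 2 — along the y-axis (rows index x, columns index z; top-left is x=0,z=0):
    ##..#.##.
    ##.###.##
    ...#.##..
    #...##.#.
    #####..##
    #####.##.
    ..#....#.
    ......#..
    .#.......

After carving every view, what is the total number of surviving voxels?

initial block: 9^3 = 729
[1] z-view keeps 12 columns → grid now 108
[2] y-view keeps 37 columns → grid now 41

voxel count = 41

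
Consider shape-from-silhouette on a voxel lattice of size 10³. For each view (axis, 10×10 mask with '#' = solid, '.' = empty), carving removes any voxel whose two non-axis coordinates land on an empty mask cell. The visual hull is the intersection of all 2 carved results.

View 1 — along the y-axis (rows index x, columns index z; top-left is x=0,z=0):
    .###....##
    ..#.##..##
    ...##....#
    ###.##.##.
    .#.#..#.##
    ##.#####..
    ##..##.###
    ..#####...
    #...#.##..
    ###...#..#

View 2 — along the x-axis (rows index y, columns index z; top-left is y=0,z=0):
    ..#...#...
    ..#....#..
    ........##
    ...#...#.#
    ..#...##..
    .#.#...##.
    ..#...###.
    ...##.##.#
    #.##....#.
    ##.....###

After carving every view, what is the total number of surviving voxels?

171 voxels

before carving: 1000 voxels (10×10×10)
  1. axis=1 (XZ plane), |mask|=53  ⇒  voxels=530
  2. axis=0 (YZ plane), |mask|=34  ⇒  voxels=171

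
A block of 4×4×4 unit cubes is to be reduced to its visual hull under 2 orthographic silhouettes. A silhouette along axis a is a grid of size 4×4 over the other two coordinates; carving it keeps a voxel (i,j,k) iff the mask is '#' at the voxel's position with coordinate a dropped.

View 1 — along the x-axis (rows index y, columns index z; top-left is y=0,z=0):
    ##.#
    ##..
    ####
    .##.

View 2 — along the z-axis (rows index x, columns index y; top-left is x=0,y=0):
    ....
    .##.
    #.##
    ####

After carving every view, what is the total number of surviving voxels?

full grid |V| = 64
step 1: project along x, AND mask (11/16) → |grid| = 44
step 2: project along z, AND mask (9/16) → |grid| = 26

26 voxels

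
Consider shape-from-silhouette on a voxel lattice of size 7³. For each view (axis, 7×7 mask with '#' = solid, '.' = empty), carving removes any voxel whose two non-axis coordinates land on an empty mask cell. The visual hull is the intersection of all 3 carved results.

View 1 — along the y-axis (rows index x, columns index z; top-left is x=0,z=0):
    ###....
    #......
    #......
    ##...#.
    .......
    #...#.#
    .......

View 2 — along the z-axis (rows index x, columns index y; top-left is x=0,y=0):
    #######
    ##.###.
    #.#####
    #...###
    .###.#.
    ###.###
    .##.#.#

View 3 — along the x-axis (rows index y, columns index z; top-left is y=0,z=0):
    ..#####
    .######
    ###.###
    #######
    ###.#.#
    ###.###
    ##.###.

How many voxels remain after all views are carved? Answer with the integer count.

|visual hull| = 49

start: 7×7×7 = 343 voxels
carve view 1 (along y, XZ-mask fill 11/49): 77 voxels remain
carve view 2 (along z, XY-mask fill 36/49): 62 voxels remain
carve view 3 (along x, YZ-mask fill 40/49): 49 voxels remain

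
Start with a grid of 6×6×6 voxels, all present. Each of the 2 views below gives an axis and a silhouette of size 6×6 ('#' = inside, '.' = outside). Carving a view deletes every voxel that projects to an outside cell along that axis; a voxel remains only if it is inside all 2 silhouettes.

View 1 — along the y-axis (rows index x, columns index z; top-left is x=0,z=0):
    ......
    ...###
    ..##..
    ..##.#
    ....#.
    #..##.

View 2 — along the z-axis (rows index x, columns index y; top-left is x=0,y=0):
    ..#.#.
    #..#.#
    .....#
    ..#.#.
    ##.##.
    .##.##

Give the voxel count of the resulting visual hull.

start: 6×6×6 = 216 voxels
after view 1 [y-axis, 12 of 36 cells solid] → remaining = 72
after view 2 [z-axis, 16 of 36 cells solid] → remaining = 33

33 voxels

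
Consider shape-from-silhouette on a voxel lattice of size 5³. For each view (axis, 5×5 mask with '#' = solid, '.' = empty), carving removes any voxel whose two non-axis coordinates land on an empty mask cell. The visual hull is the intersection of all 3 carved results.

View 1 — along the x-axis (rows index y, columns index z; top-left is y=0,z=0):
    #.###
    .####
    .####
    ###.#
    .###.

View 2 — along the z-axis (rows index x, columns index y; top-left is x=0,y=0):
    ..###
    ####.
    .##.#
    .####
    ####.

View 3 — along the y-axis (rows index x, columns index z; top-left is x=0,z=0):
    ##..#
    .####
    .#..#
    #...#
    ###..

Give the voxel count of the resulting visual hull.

full grid |V| = 125
[1] x-view keeps 19 columns → grid now 95
[2] z-view keeps 18 columns → grid now 69
[3] y-view keeps 14 columns → grid now 38

38 voxels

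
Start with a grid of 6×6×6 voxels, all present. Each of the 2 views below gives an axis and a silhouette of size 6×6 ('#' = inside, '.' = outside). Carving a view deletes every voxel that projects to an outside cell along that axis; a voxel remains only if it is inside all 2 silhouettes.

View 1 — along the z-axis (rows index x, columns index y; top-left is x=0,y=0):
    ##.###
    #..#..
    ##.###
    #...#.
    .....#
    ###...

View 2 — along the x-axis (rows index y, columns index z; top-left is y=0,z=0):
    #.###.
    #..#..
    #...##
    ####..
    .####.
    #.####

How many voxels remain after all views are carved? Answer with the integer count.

voxel count = 68

full grid |V| = 216
after view 1 [z-axis, 18 of 36 cells solid] → remaining = 108
after view 2 [x-axis, 22 of 36 cells solid] → remaining = 68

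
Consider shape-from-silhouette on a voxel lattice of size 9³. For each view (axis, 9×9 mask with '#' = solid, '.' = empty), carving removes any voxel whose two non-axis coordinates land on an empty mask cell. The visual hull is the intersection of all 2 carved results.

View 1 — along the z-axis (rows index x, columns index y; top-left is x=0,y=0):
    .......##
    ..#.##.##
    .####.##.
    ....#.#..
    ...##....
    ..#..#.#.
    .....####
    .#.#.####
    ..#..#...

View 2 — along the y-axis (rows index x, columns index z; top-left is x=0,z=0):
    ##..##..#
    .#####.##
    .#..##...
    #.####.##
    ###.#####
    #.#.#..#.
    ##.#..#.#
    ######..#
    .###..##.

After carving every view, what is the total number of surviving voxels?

start: 9×9×9 = 729 voxels
after view 1 [z-axis, 32 of 81 cells solid] → remaining = 288
after view 2 [y-axis, 51 of 81 cells solid] → remaining = 177

|visual hull| = 177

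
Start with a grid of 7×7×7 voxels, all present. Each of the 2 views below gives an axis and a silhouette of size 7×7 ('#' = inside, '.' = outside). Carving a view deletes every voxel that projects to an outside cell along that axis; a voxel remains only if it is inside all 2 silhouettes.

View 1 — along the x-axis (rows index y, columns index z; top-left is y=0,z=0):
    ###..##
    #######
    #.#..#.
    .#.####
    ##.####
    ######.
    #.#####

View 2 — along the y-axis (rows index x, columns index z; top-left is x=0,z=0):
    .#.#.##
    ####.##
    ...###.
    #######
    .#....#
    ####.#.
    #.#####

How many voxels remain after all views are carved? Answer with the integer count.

|visual hull| = 181

start: 7×7×7 = 343 voxels
  1. axis=0 (YZ plane), |mask|=38  ⇒  voxels=266
  2. axis=1 (XZ plane), |mask|=33  ⇒  voxels=181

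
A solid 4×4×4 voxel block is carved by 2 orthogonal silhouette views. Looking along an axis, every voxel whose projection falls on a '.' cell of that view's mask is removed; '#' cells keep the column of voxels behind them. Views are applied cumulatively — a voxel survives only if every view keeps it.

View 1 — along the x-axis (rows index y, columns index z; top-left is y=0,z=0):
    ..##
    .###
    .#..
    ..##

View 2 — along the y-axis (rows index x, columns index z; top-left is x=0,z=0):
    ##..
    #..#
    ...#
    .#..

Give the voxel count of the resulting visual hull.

full grid |V| = 64
after view 1 [x-axis, 8 of 16 cells solid] → remaining = 32
after view 2 [y-axis, 6 of 16 cells solid] → remaining = 10

voxel count = 10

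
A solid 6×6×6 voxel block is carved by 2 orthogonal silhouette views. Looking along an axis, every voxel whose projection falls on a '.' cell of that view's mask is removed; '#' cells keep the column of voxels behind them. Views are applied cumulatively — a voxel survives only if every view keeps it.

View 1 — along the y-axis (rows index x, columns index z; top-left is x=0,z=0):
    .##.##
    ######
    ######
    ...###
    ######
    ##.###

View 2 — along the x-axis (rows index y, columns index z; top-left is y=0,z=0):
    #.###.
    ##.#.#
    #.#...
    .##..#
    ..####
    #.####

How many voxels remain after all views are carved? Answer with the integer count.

before carving: 216 voxels (6×6×6)
[1] y-view keeps 30 columns → grid now 180
[2] x-view keeps 22 columns → grid now 108

voxel count = 108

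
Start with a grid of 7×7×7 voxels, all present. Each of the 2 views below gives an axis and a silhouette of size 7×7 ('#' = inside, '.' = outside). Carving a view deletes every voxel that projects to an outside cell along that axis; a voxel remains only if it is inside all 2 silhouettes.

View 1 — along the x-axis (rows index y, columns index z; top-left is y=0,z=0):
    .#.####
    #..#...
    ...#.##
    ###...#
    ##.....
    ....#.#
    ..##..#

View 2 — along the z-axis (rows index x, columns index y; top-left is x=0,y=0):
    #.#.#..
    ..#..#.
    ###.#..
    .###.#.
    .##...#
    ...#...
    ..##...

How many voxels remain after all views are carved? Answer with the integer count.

full grid |V| = 343
after view 1 [x-axis, 21 of 49 cells solid] → remaining = 147
after view 2 [z-axis, 19 of 49 cells solid] → remaining = 57

|visual hull| = 57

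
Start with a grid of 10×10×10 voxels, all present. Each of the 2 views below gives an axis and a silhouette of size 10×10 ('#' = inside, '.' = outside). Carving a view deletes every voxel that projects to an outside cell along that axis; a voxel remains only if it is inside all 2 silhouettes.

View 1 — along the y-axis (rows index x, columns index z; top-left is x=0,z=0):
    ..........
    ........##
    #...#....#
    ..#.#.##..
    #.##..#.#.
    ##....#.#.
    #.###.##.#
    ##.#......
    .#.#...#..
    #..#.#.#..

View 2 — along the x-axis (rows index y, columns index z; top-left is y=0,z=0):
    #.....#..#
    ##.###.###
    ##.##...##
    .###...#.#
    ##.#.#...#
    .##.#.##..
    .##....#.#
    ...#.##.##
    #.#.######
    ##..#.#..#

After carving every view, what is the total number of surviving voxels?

initial block: 10^3 = 1000
step 1: project along y, AND mask (35/100) → |grid| = 350
step 2: project along x, AND mask (54/100) → |grid| = 192

|visual hull| = 192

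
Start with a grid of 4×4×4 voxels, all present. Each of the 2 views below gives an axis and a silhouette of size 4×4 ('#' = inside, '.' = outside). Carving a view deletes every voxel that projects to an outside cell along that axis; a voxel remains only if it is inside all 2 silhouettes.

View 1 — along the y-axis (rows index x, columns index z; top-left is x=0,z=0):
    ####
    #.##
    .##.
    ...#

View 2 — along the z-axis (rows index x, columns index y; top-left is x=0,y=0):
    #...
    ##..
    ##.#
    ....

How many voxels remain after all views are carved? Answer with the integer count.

|visual hull| = 16

full grid |V| = 64
V1 y: intersect with XZ mask (10 set) -- 40 left
V2 z: intersect with XY mask (6 set) -- 16 left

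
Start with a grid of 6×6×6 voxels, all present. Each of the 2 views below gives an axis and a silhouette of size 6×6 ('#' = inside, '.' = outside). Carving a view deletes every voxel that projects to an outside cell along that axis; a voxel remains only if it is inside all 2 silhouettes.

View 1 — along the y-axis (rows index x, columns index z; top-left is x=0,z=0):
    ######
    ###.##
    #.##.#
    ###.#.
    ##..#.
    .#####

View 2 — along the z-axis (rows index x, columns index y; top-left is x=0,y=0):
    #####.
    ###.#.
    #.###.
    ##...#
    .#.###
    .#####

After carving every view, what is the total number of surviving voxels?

voxel count = 115

start: 6×6×6 = 216 voxels
[1] y-view keeps 27 columns → grid now 162
[2] z-view keeps 25 columns → grid now 115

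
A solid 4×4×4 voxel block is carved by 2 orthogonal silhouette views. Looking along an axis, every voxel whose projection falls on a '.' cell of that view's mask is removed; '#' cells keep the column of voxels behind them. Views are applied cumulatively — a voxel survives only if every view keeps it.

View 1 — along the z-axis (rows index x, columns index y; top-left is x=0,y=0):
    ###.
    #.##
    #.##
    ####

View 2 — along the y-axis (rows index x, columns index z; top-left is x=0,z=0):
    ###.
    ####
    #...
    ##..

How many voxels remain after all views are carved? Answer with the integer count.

initial block: 4^3 = 64
carve view 1 (along z, XY-mask fill 13/16): 52 voxels remain
carve view 2 (along y, XZ-mask fill 10/16): 32 voxels remain

32 voxels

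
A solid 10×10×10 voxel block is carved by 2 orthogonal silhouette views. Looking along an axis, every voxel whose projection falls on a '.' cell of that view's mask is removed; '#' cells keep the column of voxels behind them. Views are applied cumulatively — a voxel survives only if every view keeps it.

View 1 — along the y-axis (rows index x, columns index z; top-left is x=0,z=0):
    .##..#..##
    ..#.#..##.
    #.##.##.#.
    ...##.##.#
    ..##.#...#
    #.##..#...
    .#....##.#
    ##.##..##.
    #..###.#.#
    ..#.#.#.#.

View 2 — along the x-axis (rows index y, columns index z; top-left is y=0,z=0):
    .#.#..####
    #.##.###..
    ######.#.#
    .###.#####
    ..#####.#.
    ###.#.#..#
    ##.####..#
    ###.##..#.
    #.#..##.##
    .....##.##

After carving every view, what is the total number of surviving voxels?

before carving: 1000 voxels (10×10×10)
step 1: project along y, AND mask (48/100) → |grid| = 480
step 2: project along x, AND mask (63/100) → |grid| = 302

302 voxels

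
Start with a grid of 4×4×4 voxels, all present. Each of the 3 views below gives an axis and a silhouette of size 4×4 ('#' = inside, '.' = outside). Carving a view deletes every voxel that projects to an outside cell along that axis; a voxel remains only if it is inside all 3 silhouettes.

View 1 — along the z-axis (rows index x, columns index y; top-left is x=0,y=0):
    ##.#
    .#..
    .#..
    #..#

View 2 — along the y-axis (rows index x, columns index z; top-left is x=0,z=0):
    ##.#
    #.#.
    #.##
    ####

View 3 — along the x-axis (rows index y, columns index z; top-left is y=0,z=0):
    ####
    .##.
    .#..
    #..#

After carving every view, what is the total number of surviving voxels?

before carving: 64 voxels (4×4×4)
step 1: project along z, AND mask (7/16) → |grid| = 28
step 2: project along y, AND mask (12/16) → |grid| = 22
step 3: project along x, AND mask (9/16) → |grid| = 14

|visual hull| = 14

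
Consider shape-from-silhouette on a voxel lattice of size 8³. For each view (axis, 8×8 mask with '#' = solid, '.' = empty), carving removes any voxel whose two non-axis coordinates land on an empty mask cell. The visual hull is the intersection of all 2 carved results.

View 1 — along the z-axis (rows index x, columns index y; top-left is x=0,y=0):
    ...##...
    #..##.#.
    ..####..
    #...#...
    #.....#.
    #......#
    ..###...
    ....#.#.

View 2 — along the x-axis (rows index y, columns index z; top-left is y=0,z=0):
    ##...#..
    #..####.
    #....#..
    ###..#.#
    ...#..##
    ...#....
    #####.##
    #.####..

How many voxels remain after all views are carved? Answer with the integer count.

before carving: 512 voxels (8×8×8)
after view 1 [z-axis, 21 of 64 cells solid] → remaining = 168
after view 2 [x-axis, 31 of 64 cells solid] → remaining = 81

remaining voxels: 81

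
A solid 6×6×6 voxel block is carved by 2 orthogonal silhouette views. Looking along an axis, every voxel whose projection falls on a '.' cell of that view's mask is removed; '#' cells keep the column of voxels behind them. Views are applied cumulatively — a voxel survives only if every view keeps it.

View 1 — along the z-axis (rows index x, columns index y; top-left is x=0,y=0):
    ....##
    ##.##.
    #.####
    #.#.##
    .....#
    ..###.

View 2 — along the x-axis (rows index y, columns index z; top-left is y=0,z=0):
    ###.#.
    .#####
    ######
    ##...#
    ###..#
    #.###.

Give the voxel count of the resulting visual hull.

|visual hull| = 80

before carving: 216 voxels (6×6×6)
step 1: project along z, AND mask (19/36) → |grid| = 114
step 2: project along x, AND mask (26/36) → |grid| = 80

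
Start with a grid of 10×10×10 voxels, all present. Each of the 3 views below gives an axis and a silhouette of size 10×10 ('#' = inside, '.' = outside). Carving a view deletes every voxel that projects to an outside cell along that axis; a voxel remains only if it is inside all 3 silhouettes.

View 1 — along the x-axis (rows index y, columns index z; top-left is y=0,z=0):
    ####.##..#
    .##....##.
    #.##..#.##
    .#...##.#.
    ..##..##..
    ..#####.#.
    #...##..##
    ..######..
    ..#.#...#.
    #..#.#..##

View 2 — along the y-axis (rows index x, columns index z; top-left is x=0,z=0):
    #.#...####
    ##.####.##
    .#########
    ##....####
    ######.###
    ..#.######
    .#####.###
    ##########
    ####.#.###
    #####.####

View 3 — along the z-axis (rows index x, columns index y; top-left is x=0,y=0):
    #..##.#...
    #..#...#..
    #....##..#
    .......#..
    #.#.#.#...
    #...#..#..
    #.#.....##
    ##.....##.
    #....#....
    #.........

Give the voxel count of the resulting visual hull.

|visual hull| = 131

full grid |V| = 1000
  1. axis=0 (YZ plane), |mask|=50  ⇒  voxels=500
  2. axis=1 (XZ plane), |mask|=80  ⇒  voxels=399
  3. axis=2 (XY plane), |mask|=30  ⇒  voxels=131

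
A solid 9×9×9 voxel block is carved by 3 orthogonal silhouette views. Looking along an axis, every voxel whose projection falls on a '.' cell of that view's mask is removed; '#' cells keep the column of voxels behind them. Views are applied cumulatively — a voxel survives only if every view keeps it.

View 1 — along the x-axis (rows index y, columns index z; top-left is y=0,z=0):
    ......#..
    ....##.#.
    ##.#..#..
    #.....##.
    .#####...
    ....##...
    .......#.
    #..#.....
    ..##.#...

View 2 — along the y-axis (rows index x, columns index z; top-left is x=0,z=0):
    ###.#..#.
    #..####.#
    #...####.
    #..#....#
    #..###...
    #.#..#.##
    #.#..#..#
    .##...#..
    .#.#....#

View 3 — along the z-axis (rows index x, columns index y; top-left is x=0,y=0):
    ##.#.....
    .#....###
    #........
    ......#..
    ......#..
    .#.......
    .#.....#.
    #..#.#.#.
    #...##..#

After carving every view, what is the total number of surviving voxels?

remaining voxels: 20

full grid |V| = 729
[1] x-view keeps 24 columns → grid now 216
[2] y-view keeps 38 columns → grid now 101
[3] z-view keeps 21 columns → grid now 20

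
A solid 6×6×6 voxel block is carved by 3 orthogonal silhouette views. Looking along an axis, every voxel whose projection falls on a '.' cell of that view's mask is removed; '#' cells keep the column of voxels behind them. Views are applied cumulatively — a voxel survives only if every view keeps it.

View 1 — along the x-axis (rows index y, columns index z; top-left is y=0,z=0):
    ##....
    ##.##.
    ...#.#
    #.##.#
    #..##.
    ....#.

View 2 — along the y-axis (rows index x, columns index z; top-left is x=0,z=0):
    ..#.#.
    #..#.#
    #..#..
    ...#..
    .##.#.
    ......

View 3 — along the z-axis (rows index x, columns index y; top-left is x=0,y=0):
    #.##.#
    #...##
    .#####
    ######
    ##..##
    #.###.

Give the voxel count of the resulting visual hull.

start: 6×6×6 = 216 voxels
after view 1 [x-axis, 16 of 36 cells solid] → remaining = 96
after view 2 [y-axis, 11 of 36 cells solid] → remaining = 32
after view 3 [z-axis, 26 of 36 cells solid] → remaining = 21

|visual hull| = 21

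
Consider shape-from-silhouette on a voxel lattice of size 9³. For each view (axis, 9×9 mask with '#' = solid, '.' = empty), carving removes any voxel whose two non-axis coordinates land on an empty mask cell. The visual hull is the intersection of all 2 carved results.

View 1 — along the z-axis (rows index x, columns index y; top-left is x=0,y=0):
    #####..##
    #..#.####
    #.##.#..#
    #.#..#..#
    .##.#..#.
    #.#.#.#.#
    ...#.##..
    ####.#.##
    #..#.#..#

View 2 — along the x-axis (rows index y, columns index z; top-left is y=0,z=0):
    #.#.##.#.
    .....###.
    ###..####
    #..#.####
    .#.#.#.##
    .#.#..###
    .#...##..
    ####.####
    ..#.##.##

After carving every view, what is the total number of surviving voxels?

voxel count = 243

initial block: 9^3 = 729
carve view 1 (along z, XY-mask fill 45/81): 405 voxels remain
carve view 2 (along x, YZ-mask fill 47/81): 243 voxels remain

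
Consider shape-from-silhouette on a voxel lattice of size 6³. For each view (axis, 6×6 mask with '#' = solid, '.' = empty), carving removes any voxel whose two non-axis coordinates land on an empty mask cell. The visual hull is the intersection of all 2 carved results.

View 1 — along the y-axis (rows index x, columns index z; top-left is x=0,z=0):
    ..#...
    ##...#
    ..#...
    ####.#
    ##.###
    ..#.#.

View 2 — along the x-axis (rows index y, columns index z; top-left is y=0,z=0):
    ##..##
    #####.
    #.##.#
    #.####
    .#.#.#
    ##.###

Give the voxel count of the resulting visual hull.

start: 6×6×6 = 216 voxels
V1 y: intersect with XZ mask (17 set) -- 102 left
V2 x: intersect with YZ mask (26 set) -- 72 left

72 voxels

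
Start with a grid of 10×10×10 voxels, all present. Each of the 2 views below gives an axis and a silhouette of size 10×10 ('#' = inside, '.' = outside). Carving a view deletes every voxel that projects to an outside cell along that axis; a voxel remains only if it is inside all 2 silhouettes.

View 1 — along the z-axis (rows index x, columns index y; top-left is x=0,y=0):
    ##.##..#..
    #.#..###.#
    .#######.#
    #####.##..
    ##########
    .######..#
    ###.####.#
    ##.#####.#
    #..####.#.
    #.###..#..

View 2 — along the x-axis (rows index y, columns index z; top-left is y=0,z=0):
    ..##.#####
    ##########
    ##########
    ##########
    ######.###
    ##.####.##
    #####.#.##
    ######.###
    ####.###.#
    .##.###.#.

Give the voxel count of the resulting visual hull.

remaining voxels: 601

full grid |V| = 1000
V1 z: intersect with XY mask (70 set) -- 700 left
V2 x: intersect with YZ mask (85 set) -- 601 left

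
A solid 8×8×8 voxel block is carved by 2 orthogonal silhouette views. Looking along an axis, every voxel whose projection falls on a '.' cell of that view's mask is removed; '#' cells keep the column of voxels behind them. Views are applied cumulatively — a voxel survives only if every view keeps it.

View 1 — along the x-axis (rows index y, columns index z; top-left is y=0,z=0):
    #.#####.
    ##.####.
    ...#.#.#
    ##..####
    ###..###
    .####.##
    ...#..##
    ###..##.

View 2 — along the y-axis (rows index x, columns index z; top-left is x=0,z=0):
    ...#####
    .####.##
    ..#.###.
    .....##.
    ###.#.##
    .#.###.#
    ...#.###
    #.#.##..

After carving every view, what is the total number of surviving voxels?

initial block: 8^3 = 512
[1] x-view keeps 41 columns → grid now 328
[2] y-view keeps 36 columns → grid now 188

188 voxels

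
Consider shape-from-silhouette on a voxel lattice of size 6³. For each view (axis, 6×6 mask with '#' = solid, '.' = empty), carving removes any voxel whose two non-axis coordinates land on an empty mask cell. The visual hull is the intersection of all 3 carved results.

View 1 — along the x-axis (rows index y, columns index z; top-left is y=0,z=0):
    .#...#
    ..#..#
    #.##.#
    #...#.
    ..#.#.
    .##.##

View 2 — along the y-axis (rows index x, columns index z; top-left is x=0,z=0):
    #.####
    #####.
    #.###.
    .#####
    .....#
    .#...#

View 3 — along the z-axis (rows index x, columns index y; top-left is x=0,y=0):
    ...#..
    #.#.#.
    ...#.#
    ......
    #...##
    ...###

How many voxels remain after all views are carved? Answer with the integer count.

before carving: 216 voxels (6×6×6)
carve view 1 (along x, YZ-mask fill 16/36): 96 voxels remain
carve view 2 (along y, XZ-mask fill 22/36): 60 voxels remain
carve view 3 (along z, XY-mask fill 12/36): 16 voxels remain

remaining voxels: 16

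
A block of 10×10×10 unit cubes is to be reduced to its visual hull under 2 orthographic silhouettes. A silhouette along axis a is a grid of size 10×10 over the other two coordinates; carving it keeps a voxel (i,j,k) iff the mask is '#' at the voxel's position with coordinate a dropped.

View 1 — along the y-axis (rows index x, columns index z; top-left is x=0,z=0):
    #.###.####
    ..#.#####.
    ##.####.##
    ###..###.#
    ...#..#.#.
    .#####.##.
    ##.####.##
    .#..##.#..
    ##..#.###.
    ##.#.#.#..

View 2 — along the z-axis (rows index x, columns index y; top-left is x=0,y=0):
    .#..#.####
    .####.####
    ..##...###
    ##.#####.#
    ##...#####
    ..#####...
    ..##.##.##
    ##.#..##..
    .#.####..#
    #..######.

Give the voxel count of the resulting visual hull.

|visual hull| = 387

before carving: 1000 voxels (10×10×10)
[1] y-view keeps 62 columns → grid now 620
[2] z-view keeps 63 columns → grid now 387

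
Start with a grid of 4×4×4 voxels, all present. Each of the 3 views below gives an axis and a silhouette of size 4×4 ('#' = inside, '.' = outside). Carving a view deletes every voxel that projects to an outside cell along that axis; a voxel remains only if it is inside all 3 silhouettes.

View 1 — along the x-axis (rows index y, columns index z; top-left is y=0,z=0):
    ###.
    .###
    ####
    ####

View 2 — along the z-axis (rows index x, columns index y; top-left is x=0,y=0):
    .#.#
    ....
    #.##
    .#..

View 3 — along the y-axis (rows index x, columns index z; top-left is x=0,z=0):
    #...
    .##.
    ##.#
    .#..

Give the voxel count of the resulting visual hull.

|visual hull| = 10

full grid |V| = 64
[1] x-view keeps 14 columns → grid now 56
[2] z-view keeps 6 columns → grid now 21
[3] y-view keeps 7 columns → grid now 10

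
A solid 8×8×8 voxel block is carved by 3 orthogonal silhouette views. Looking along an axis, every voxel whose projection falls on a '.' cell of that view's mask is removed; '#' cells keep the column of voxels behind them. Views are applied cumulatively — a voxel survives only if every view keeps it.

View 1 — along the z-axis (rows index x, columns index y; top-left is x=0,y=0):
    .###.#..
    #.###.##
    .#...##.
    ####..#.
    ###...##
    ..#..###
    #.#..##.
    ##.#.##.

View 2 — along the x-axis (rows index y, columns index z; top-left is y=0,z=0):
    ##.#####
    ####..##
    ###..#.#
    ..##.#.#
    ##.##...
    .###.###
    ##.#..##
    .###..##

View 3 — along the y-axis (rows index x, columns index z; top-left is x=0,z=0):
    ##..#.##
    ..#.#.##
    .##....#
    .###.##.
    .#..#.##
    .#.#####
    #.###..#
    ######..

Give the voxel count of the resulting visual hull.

full grid |V| = 512
V1 z: intersect with XY mask (36 set) -- 288 left
V2 x: intersect with YZ mask (42 set) -- 195 left
V3 y: intersect with XZ mask (38 set) -- 112 left

112 voxels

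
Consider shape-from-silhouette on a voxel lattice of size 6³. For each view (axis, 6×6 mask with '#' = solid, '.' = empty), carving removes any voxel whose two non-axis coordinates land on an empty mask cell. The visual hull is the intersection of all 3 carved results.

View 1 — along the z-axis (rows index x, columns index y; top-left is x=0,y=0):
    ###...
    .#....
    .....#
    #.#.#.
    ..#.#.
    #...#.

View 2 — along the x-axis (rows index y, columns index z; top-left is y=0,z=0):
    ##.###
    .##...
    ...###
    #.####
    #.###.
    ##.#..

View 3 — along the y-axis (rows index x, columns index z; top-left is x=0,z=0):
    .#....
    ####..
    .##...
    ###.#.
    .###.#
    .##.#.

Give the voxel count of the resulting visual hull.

full grid |V| = 216
after view 1 [z-axis, 12 of 36 cells solid] → remaining = 72
after view 2 [x-axis, 22 of 36 cells solid] → remaining = 43
after view 3 [y-axis, 18 of 36 cells solid] → remaining = 20

remaining voxels: 20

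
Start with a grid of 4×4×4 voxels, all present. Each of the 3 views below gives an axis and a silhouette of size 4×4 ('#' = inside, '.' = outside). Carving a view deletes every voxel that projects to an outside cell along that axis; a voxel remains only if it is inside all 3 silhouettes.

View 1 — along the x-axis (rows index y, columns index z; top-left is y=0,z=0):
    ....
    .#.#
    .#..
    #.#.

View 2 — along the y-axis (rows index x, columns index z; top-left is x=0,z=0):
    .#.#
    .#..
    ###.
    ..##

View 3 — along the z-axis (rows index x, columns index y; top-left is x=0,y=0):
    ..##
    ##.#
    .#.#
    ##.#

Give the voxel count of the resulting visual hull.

7 voxels

before carving: 64 voxels (4×4×4)
after view 1 [x-axis, 5 of 16 cells solid] → remaining = 20
after view 2 [y-axis, 8 of 16 cells solid] → remaining = 11
after view 3 [z-axis, 10 of 16 cells solid] → remaining = 7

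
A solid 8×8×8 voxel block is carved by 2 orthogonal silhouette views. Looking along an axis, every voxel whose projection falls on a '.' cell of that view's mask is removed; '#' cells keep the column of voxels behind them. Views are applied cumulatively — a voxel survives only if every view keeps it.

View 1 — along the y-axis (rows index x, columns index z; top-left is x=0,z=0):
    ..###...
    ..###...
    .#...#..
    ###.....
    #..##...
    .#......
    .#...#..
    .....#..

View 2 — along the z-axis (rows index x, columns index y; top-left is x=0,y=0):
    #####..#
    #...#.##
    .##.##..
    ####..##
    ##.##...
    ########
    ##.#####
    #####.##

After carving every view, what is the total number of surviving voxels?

voxel count = 97

initial block: 8^3 = 512
after view 1 [y-axis, 18 of 64 cells solid] → remaining = 144
after view 2 [z-axis, 46 of 64 cells solid] → remaining = 97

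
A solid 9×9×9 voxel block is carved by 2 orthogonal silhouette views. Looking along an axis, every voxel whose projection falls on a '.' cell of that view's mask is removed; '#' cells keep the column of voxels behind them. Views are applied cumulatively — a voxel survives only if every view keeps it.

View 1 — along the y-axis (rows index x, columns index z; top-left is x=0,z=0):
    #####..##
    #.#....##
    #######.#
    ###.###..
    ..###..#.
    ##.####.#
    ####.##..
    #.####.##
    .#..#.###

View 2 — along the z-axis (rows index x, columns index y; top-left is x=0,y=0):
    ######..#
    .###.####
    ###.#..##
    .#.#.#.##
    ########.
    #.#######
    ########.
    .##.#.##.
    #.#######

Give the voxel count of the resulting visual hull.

initial block: 9^3 = 729
V1 y: intersect with XZ mask (54 set) -- 486 left
V2 z: intersect with XY mask (62 set) -- 366 left

voxel count = 366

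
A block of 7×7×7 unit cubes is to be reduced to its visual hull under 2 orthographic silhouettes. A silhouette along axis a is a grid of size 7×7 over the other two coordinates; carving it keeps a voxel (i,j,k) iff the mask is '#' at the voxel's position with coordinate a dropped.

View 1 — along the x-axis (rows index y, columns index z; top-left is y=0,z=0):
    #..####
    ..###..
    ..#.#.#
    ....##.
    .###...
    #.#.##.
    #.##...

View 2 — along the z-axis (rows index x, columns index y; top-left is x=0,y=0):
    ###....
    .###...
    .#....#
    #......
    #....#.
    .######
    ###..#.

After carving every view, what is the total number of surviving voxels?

initial block: 7^3 = 343
after view 1 [x-axis, 23 of 49 cells solid] → remaining = 161
after view 2 [z-axis, 21 of 49 cells solid] → remaining = 72

remaining voxels: 72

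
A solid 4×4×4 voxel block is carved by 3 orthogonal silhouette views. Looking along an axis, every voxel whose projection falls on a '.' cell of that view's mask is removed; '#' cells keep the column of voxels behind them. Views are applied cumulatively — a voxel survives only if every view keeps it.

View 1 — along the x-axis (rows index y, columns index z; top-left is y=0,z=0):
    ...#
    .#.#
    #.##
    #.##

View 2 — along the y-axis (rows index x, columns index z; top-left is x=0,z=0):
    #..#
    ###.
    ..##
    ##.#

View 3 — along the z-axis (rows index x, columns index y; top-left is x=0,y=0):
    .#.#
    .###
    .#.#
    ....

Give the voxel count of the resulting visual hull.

|visual hull| = 11

initial block: 4^3 = 64
V1 x: intersect with YZ mask (9 set) -- 36 left
V2 y: intersect with XZ mask (10 set) -- 24 left
V3 z: intersect with XY mask (7 set) -- 11 left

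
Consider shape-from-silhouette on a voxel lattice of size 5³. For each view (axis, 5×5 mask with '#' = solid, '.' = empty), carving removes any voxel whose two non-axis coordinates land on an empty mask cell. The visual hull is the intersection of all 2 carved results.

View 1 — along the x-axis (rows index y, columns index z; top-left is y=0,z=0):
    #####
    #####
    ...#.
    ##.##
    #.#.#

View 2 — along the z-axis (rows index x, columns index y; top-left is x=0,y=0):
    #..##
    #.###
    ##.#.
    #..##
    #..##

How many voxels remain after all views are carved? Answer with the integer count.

initial block: 5^3 = 125
carve view 1 (along x, YZ-mask fill 18/25): 90 voxels remain
carve view 2 (along z, XY-mask fill 16/25): 63 voxels remain

|visual hull| = 63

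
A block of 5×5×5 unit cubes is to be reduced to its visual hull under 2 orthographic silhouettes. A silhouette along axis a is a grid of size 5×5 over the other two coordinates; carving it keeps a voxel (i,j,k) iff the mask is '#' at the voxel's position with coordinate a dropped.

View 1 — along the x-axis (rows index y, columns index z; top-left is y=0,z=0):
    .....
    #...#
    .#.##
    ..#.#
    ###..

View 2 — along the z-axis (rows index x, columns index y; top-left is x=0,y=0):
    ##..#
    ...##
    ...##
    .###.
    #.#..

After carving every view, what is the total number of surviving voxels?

|visual hull| = 25

initial block: 5^3 = 125
step 1: project along x, AND mask (10/25) → |grid| = 50
step 2: project along z, AND mask (12/25) → |grid| = 25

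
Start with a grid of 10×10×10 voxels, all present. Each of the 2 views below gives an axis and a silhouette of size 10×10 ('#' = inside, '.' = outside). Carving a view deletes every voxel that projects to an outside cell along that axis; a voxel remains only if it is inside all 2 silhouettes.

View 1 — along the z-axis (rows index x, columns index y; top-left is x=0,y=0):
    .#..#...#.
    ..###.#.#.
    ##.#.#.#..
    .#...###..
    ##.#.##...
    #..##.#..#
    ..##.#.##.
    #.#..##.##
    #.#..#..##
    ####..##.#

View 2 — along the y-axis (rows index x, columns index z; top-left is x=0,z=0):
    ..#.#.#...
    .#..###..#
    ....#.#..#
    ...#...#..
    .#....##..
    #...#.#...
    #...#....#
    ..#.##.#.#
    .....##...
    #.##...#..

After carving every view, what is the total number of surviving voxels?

initial block: 10^3 = 1000
V1 z: intersect with XY mask (50 set) -- 500 left
V2 y: intersect with XZ mask (33 set) -- 170 left

170 voxels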